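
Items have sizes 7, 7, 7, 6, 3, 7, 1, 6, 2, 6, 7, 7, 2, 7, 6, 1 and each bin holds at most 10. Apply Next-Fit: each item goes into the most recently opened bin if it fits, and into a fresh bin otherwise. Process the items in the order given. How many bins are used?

11 bins

7 → bin 1 (remaining 3)
7 → bin 2 (remaining 3)
7 → bin 3 (remaining 3)
6 → bin 4 (remaining 4)
3 → bin 4 (remaining 1)
7 → bin 5 (remaining 3)
1 → bin 5 (remaining 2)
6 → bin 6 (remaining 4)
2 → bin 6 (remaining 2)
6 → bin 7 (remaining 4)
7 → bin 8 (remaining 3)
7 → bin 9 (remaining 3)
2 → bin 9 (remaining 1)
7 → bin 10 (remaining 3)
6 → bin 11 (remaining 4)
1 → bin 11 (remaining 3)
Final bins: [7] [7] [7] [6,3] [7,1] [6,2] [6] [7] [7,2] [7] [6,1].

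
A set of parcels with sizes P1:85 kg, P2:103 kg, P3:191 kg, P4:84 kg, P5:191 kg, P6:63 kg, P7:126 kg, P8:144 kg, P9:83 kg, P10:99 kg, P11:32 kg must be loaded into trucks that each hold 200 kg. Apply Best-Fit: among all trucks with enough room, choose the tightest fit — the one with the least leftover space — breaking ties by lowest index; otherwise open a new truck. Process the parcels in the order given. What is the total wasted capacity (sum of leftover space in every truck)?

199

truck 1: place P1 (85 kg), 115 kg left
truck 1: place P2 (103 kg), 12 kg left
truck 2: place P3 (191 kg), 9 kg left
truck 3: place P4 (84 kg), 116 kg left
truck 4: place P5 (191 kg), 9 kg left
truck 3: place P6 (63 kg), 53 kg left
truck 5: place P7 (126 kg), 74 kg left
truck 6: place P8 (144 kg), 56 kg left
truck 7: place P9 (83 kg), 117 kg left
truck 7: place P10 (99 kg), 18 kg left
truck 3: place P11 (32 kg), 21 kg left
7 trucks × 200 kg = 1400 kg; used 1201 kg; unused 199 kg.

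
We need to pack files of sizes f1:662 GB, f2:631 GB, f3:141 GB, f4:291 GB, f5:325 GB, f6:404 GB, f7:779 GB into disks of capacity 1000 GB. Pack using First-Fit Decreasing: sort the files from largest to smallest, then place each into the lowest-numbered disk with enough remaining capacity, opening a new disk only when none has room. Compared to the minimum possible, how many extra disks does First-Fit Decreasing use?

First-Fit Decreasing: [779,141] [662,325] [631,291] [404] → 4 disks.
Total size 3233 GB; any packing needs at least ⌈3233/1000⌉ = 4 disks.
So 4 is already optimal.

0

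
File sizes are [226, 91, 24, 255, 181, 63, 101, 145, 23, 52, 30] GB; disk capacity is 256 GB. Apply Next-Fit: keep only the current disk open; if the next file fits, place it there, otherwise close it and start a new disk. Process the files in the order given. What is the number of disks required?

6 disks

226 GB → disk 1 (remaining 30 GB)
91 GB → disk 2 (remaining 165 GB)
24 GB → disk 2 (remaining 141 GB)
255 GB → disk 3 (remaining 1 GB)
181 GB → disk 4 (remaining 75 GB)
63 GB → disk 4 (remaining 12 GB)
101 GB → disk 5 (remaining 155 GB)
145 GB → disk 5 (remaining 10 GB)
23 GB → disk 6 (remaining 233 GB)
52 GB → disk 6 (remaining 181 GB)
30 GB → disk 6 (remaining 151 GB)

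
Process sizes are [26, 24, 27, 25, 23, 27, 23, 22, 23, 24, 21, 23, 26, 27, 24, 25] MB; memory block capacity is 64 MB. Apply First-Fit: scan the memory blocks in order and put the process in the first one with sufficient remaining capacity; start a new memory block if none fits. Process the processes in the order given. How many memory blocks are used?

26 MB → memory block 1 (remaining 38 MB)
24 MB → memory block 1 (remaining 14 MB)
27 MB → memory block 2 (remaining 37 MB)
25 MB → memory block 2 (remaining 12 MB)
23 MB → memory block 3 (remaining 41 MB)
27 MB → memory block 3 (remaining 14 MB)
23 MB → memory block 4 (remaining 41 MB)
22 MB → memory block 4 (remaining 19 MB)
23 MB → memory block 5 (remaining 41 MB)
24 MB → memory block 5 (remaining 17 MB)
21 MB → memory block 6 (remaining 43 MB)
23 MB → memory block 6 (remaining 20 MB)
26 MB → memory block 7 (remaining 38 MB)
27 MB → memory block 7 (remaining 11 MB)
24 MB → memory block 8 (remaining 40 MB)
25 MB → memory block 8 (remaining 15 MB)

8 memory blocks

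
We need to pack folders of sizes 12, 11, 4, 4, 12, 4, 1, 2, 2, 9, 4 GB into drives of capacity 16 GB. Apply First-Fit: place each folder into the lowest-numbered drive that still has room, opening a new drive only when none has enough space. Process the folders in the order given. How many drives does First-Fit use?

5 drives

12 GB → drive 1 (remaining 4 GB)
11 GB → drive 2 (remaining 5 GB)
4 GB → drive 1 (remaining 0 GB)
4 GB → drive 2 (remaining 1 GB)
12 GB → drive 3 (remaining 4 GB)
4 GB → drive 3 (remaining 0 GB)
1 GB → drive 2 (remaining 0 GB)
2 GB → drive 4 (remaining 14 GB)
2 GB → drive 4 (remaining 12 GB)
9 GB → drive 4 (remaining 3 GB)
4 GB → drive 5 (remaining 12 GB)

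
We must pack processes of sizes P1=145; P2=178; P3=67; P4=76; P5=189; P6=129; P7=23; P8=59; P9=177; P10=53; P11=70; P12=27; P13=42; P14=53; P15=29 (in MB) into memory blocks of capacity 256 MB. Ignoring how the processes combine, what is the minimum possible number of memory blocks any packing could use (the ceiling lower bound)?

6 memory blocks

Total size = 145 + 178 + 67 + 76 + 189 + 129 + 23 + 59 + 177 + 53 + 70 + 27 + 42 + 53 + 29 = 1317 MB.
⌈1317 / 256⌉ = 6.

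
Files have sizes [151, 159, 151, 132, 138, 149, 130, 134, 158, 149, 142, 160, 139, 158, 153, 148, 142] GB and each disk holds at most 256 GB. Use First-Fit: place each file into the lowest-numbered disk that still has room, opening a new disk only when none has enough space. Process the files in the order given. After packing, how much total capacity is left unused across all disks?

151 GB → disk 1 (remaining 105 GB)
159 GB → disk 2 (remaining 97 GB)
151 GB → disk 3 (remaining 105 GB)
132 GB → disk 4 (remaining 124 GB)
138 GB → disk 5 (remaining 118 GB)
149 GB → disk 6 (remaining 107 GB)
130 GB → disk 7 (remaining 126 GB)
134 GB → disk 8 (remaining 122 GB)
158 GB → disk 9 (remaining 98 GB)
149 GB → disk 10 (remaining 107 GB)
142 GB → disk 11 (remaining 114 GB)
160 GB → disk 12 (remaining 96 GB)
139 GB → disk 13 (remaining 117 GB)
158 GB → disk 14 (remaining 98 GB)
153 GB → disk 15 (remaining 103 GB)
148 GB → disk 16 (remaining 108 GB)
142 GB → disk 17 (remaining 114 GB)
17 disks × 256 GB = 4352 GB; used 2493 GB; unused 1859 GB.

1859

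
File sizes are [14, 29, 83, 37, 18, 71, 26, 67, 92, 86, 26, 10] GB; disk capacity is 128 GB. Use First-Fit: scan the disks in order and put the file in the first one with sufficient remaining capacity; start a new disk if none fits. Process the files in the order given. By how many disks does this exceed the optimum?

First-Fit: [14,29,83] [37,18,71] [26,67,26] [92,10] [86] → 5 disks.
Total size 559 GB; any packing needs at least ⌈559/128⌉ = 5 disks.
So 5 is already optimal.

0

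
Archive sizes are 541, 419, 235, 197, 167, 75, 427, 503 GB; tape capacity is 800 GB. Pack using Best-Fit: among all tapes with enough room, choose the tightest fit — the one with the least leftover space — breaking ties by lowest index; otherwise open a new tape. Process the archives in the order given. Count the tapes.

4

Put 541 GB in tape 1; 259 GB remain.
Put 419 GB in tape 2; 381 GB remain.
Put 235 GB in tape 1; 24 GB remain.
Put 197 GB in tape 2; 184 GB remain.
Put 167 GB in tape 2; 17 GB remain.
Put 75 GB in tape 3; 725 GB remain.
Put 427 GB in tape 3; 298 GB remain.
Put 503 GB in tape 4; 297 GB remain.
Final tapes: [541,235] [419,197,167] [75,427] [503].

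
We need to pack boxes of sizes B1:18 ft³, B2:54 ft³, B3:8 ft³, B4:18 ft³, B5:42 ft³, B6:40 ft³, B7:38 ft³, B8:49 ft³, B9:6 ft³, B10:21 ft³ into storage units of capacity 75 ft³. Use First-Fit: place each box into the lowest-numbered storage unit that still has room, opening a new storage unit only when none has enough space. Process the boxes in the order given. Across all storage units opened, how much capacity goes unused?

81

storage unit 1: place B1 (18 ft³), 57 ft³ left
storage unit 1: place B2 (54 ft³), 3 ft³ left
storage unit 2: place B3 (8 ft³), 67 ft³ left
storage unit 2: place B4 (18 ft³), 49 ft³ left
storage unit 2: place B5 (42 ft³), 7 ft³ left
storage unit 3: place B6 (40 ft³), 35 ft³ left
storage unit 4: place B7 (38 ft³), 37 ft³ left
storage unit 5: place B8 (49 ft³), 26 ft³ left
storage unit 2: place B9 (6 ft³), 1 ft³ left
storage unit 3: place B10 (21 ft³), 14 ft³ left
5 storage units × 75 ft³ = 375 ft³; used 294 ft³; unused 81 ft³.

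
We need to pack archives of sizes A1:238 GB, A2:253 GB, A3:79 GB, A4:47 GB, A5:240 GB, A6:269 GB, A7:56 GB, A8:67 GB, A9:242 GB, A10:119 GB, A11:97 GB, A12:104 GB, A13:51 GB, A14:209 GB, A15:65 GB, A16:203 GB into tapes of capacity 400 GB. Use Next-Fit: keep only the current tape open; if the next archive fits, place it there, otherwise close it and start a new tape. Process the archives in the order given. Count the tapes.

8

A1 (238 GB) → tape 1 (remaining 162 GB)
A2 (253 GB) → tape 2 (remaining 147 GB)
A3 (79 GB) → tape 2 (remaining 68 GB)
A4 (47 GB) → tape 2 (remaining 21 GB)
A5 (240 GB) → tape 3 (remaining 160 GB)
A6 (269 GB) → tape 4 (remaining 131 GB)
A7 (56 GB) → tape 4 (remaining 75 GB)
A8 (67 GB) → tape 4 (remaining 8 GB)
A9 (242 GB) → tape 5 (remaining 158 GB)
A10 (119 GB) → tape 5 (remaining 39 GB)
A11 (97 GB) → tape 6 (remaining 303 GB)
A12 (104 GB) → tape 6 (remaining 199 GB)
A13 (51 GB) → tape 6 (remaining 148 GB)
A14 (209 GB) → tape 7 (remaining 191 GB)
A15 (65 GB) → tape 7 (remaining 126 GB)
A16 (203 GB) → tape 8 (remaining 197 GB)
Final tapes: [238] [253,79,47] [240] [269,56,67] [242,119] [97,104,51] [209,65] [203].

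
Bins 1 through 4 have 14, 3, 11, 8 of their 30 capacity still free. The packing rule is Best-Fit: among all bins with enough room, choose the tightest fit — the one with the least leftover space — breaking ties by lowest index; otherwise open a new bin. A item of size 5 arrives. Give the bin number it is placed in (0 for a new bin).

Bins with room: bin 1 (14), bin 3 (11), bin 4 (8).
Tightest fit is bin 4 with 8 free.

4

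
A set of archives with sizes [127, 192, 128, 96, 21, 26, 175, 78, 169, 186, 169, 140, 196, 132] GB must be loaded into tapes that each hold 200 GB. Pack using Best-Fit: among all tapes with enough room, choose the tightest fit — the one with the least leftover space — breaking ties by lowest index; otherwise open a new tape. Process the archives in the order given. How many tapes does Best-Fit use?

127 GB → tape 1 (remaining 73 GB)
192 GB → tape 2 (remaining 8 GB)
128 GB → tape 3 (remaining 72 GB)
96 GB → tape 4 (remaining 104 GB)
21 GB → tape 3 (remaining 51 GB)
26 GB → tape 3 (remaining 25 GB)
175 GB → tape 5 (remaining 25 GB)
78 GB → tape 4 (remaining 26 GB)
169 GB → tape 6 (remaining 31 GB)
186 GB → tape 7 (remaining 14 GB)
169 GB → tape 8 (remaining 31 GB)
140 GB → tape 9 (remaining 60 GB)
196 GB → tape 10 (remaining 4 GB)
132 GB → tape 11 (remaining 68 GB)
Final tapes: [127] [192] [128,21,26] [96,78] [175] [169] [186] [169] [140] [196] [132].

11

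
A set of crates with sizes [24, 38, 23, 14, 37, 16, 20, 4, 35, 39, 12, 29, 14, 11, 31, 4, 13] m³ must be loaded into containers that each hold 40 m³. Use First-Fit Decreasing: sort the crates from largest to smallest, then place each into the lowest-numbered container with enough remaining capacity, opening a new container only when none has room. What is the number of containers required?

10 containers

Sorted descending: 39, 38, 37, 35, 31, 29, 24, 23, 20, 16, 14, 14, 13, 12, 11, 4, 4.
container 1: place 39 m³, 1 m³ left
container 2: place 38 m³, 2 m³ left
container 3: place 37 m³, 3 m³ left
container 4: place 35 m³, 5 m³ left
container 5: place 31 m³, 9 m³ left
container 6: place 29 m³, 11 m³ left
container 7: place 24 m³, 16 m³ left
container 8: place 23 m³, 17 m³ left
container 9: place 20 m³, 20 m³ left
container 7: place 16 m³, 0 m³ left
container 8: place 14 m³, 3 m³ left
container 9: place 14 m³, 6 m³ left
container 10: place 13 m³, 27 m³ left
container 10: place 12 m³, 15 m³ left
container 6: place 11 m³, 0 m³ left
container 4: place 4 m³, 1 m³ left
container 5: place 4 m³, 5 m³ left
Final containers: [39] [38] [37] [35,4] [31,4] [29,11] [24,16] [23,14] [20,14] [13,12].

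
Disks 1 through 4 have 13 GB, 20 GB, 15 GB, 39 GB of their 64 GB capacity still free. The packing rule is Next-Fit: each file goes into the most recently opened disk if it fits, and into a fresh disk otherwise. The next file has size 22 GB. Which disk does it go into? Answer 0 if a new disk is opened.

Next-Fit only looks at disk 4, which has 39 GB free.
22 GB fits there.

4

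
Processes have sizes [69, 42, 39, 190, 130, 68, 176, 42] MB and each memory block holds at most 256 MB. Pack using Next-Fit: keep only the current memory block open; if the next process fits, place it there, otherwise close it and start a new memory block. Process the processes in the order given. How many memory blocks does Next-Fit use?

Put 69 MB in memory block 1; 187 MB remain.
Put 42 MB in memory block 1; 145 MB remain.
Put 39 MB in memory block 1; 106 MB remain.
Put 190 MB in memory block 2; 66 MB remain.
Put 130 MB in memory block 3; 126 MB remain.
Put 68 MB in memory block 3; 58 MB remain.
Put 176 MB in memory block 4; 80 MB remain.
Put 42 MB in memory block 4; 38 MB remain.
Final memory blocks: [69,42,39] [190] [130,68] [176,42].

4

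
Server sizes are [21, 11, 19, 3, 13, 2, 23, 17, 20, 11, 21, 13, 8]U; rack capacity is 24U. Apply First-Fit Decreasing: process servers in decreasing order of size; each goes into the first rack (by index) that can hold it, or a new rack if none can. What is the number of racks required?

9

Sorted descending: 23, 21, 21, 20, 19, 17, 13, 13, 11, 11, 8, 3, 2.
23U → rack 1 (remaining 1U)
21U → rack 2 (remaining 3U)
21U → rack 3 (remaining 3U)
20U → rack 4 (remaining 4U)
19U → rack 5 (remaining 5U)
17U → rack 6 (remaining 7U)
13U → rack 7 (remaining 11U)
13U → rack 8 (remaining 11U)
11U → rack 7 (remaining 0U)
11U → rack 8 (remaining 0U)
8U → rack 9 (remaining 16U)
3U → rack 2 (remaining 0U)
2U → rack 3 (remaining 1U)
Final racks: [23] [21,3] [21,2] [20] [19] [17] [13,11] [13,11] [8].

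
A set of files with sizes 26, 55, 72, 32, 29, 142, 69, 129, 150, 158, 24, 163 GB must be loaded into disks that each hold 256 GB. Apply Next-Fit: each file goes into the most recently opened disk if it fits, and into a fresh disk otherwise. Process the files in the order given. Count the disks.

6

Put 26 GB in disk 1; 230 GB remain.
Put 55 GB in disk 1; 175 GB remain.
Put 72 GB in disk 1; 103 GB remain.
Put 32 GB in disk 1; 71 GB remain.
Put 29 GB in disk 1; 42 GB remain.
Put 142 GB in disk 2; 114 GB remain.
Put 69 GB in disk 2; 45 GB remain.
Put 129 GB in disk 3; 127 GB remain.
Put 150 GB in disk 4; 106 GB remain.
Put 158 GB in disk 5; 98 GB remain.
Put 24 GB in disk 5; 74 GB remain.
Put 163 GB in disk 6; 93 GB remain.
Final disks: [26,55,72,32,29] [142,69] [129] [150] [158,24] [163].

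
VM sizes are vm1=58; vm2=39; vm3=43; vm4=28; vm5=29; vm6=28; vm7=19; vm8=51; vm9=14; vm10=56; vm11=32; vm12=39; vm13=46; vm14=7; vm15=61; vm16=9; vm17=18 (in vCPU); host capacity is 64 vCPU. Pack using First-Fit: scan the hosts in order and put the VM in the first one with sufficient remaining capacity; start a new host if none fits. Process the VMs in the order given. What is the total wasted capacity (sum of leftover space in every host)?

vm1 (58 vCPU) → host 1 (remaining 6 vCPU)
vm2 (39 vCPU) → host 2 (remaining 25 vCPU)
vm3 (43 vCPU) → host 3 (remaining 21 vCPU)
vm4 (28 vCPU) → host 4 (remaining 36 vCPU)
vm5 (29 vCPU) → host 4 (remaining 7 vCPU)
vm6 (28 vCPU) → host 5 (remaining 36 vCPU)
vm7 (19 vCPU) → host 2 (remaining 6 vCPU)
vm8 (51 vCPU) → host 6 (remaining 13 vCPU)
vm9 (14 vCPU) → host 3 (remaining 7 vCPU)
vm10 (56 vCPU) → host 7 (remaining 8 vCPU)
vm11 (32 vCPU) → host 5 (remaining 4 vCPU)
vm12 (39 vCPU) → host 8 (remaining 25 vCPU)
vm13 (46 vCPU) → host 9 (remaining 18 vCPU)
vm14 (7 vCPU) → host 3 (remaining 0 vCPU)
vm15 (61 vCPU) → host 10 (remaining 3 vCPU)
vm16 (9 vCPU) → host 6 (remaining 4 vCPU)
vm17 (18 vCPU) → host 8 (remaining 7 vCPU)
10 hosts × 64 vCPU = 640 vCPU; used 577 vCPU; unused 63 vCPU.

63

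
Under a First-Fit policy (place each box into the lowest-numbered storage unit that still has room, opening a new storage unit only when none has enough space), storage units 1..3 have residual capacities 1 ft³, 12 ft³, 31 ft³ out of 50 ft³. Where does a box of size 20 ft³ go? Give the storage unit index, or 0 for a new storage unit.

Storage units with room: storage unit 3 (31 ft³).
The first with room is storage unit 3.

3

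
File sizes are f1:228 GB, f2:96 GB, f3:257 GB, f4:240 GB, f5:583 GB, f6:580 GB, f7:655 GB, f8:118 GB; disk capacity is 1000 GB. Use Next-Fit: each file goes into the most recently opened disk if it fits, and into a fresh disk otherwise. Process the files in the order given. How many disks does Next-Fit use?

Put f1 (228 GB) in disk 1; 772 GB remain.
Put f2 (96 GB) in disk 1; 676 GB remain.
Put f3 (257 GB) in disk 1; 419 GB remain.
Put f4 (240 GB) in disk 1; 179 GB remain.
Put f5 (583 GB) in disk 2; 417 GB remain.
Put f6 (580 GB) in disk 3; 420 GB remain.
Put f7 (655 GB) in disk 4; 345 GB remain.
Put f8 (118 GB) in disk 4; 227 GB remain.
Final disks: [228,96,257,240] [583] [580] [655,118].

4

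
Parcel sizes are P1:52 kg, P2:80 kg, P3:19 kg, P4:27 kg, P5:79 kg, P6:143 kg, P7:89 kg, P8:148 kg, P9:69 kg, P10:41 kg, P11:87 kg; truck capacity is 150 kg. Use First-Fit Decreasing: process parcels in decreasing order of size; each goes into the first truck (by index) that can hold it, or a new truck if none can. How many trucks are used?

Sorted descending: 148, 143, 89, 87, 80, 79, 69, 52, 41, 27, 19.
truck 1: place 148 kg, 2 kg left
truck 2: place 143 kg, 7 kg left
truck 3: place 89 kg, 61 kg left
truck 4: place 87 kg, 63 kg left
truck 5: place 80 kg, 70 kg left
truck 6: place 79 kg, 71 kg left
truck 5: place 69 kg, 1 kg left
truck 3: place 52 kg, 9 kg left
truck 4: place 41 kg, 22 kg left
truck 6: place 27 kg, 44 kg left
truck 4: place 19 kg, 3 kg left
Final trucks: [148] [143] [89,52] [87,41,19] [80,69] [79,27].

6 trucks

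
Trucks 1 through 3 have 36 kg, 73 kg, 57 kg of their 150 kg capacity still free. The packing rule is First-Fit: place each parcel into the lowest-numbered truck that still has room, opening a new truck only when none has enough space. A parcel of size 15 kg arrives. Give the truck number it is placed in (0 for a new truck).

1

Trucks with room: truck 1 (36 kg), truck 2 (73 kg), truck 3 (57 kg).
The first with room is truck 1.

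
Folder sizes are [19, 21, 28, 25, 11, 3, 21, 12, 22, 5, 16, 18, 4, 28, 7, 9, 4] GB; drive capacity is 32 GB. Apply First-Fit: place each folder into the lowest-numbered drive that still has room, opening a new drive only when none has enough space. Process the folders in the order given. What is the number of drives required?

drive 1: place 19 GB, 13 GB left
drive 2: place 21 GB, 11 GB left
drive 3: place 28 GB, 4 GB left
drive 4: place 25 GB, 7 GB left
drive 1: place 11 GB, 2 GB left
drive 2: place 3 GB, 8 GB left
drive 5: place 21 GB, 11 GB left
drive 6: place 12 GB, 20 GB left
drive 7: place 22 GB, 10 GB left
drive 2: place 5 GB, 3 GB left
drive 6: place 16 GB, 4 GB left
drive 8: place 18 GB, 14 GB left
drive 3: place 4 GB, 0 GB left
drive 9: place 28 GB, 4 GB left
drive 4: place 7 GB, 0 GB left
drive 5: place 9 GB, 2 GB left
drive 6: place 4 GB, 0 GB left

9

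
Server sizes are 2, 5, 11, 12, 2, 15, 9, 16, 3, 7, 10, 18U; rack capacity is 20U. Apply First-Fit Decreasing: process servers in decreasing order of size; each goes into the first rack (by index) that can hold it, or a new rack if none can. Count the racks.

6

Sorted descending: 18, 16, 15, 12, 11, 10, 9, 7, 5, 3, 2, 2.
18U → rack 1 (remaining 2U)
16U → rack 2 (remaining 4U)
15U → rack 3 (remaining 5U)
12U → rack 4 (remaining 8U)
11U → rack 5 (remaining 9U)
10U → rack 6 (remaining 10U)
9U → rack 5 (remaining 0U)
7U → rack 4 (remaining 1U)
5U → rack 3 (remaining 0U)
3U → rack 2 (remaining 1U)
2U → rack 1 (remaining 0U)
2U → rack 6 (remaining 8U)
Final racks: [18,2] [16,3] [15,5] [12,7] [11,9] [10,2].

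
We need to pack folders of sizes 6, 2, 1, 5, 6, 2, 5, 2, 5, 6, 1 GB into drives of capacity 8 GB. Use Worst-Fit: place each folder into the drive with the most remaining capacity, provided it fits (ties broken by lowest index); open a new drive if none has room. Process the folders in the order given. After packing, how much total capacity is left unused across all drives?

7

Put 6 GB in drive 1; 2 GB remain.
Put 2 GB in drive 1; 0 GB remain.
Put 1 GB in drive 2; 7 GB remain.
Put 5 GB in drive 2; 2 GB remain.
Put 6 GB in drive 3; 2 GB remain.
Put 2 GB in drive 2; 0 GB remain.
Put 5 GB in drive 4; 3 GB remain.
Put 2 GB in drive 4; 1 GB remain.
Put 5 GB in drive 5; 3 GB remain.
Put 6 GB in drive 6; 2 GB remain.
Put 1 GB in drive 5; 2 GB remain.
6 drives × 8 GB = 48 GB; used 41 GB; unused 7 GB.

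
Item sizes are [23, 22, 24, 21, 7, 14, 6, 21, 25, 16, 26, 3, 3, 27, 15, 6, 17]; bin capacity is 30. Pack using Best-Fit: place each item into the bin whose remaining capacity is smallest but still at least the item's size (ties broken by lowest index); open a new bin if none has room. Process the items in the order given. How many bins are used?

11 bins

23 → bin 1 (remaining 7)
22 → bin 2 (remaining 8)
24 → bin 3 (remaining 6)
21 → bin 4 (remaining 9)
7 → bin 1 (remaining 0)
14 → bin 5 (remaining 16)
6 → bin 3 (remaining 0)
21 → bin 6 (remaining 9)
25 → bin 7 (remaining 5)
16 → bin 5 (remaining 0)
26 → bin 8 (remaining 4)
3 → bin 8 (remaining 1)
3 → bin 7 (remaining 2)
27 → bin 9 (remaining 3)
15 → bin 10 (remaining 15)
6 → bin 2 (remaining 2)
17 → bin 11 (remaining 13)
Final bins: [23,7] [22,6] [24,6] [21] [14,16] [21] [25,3] [26,3] [27] [15] [17].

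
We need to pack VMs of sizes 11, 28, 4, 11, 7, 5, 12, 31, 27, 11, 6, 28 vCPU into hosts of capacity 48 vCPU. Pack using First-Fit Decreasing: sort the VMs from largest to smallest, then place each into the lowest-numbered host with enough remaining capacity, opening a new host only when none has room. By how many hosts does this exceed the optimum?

First-Fit Decreasing: [31,12,5] [28,11,7] [28,11,6] [27,11,4] → 4 hosts.
Total size 181 vCPU; any packing needs at least ⌈181/48⌉ = 4 hosts.
So 4 is already optimal.

0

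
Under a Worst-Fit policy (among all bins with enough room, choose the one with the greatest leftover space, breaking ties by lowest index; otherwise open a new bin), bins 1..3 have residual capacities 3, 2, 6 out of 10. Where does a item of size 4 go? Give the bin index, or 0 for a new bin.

Bins with room: bin 3 (6).
Most room is bin 3 with 6 free.

3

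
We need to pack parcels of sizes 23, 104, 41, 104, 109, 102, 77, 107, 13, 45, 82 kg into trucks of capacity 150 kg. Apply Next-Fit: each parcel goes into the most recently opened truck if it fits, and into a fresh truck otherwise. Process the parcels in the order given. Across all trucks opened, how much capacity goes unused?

243

23 kg → truck 1 (remaining 127 kg)
104 kg → truck 1 (remaining 23 kg)
41 kg → truck 2 (remaining 109 kg)
104 kg → truck 2 (remaining 5 kg)
109 kg → truck 3 (remaining 41 kg)
102 kg → truck 4 (remaining 48 kg)
77 kg → truck 5 (remaining 73 kg)
107 kg → truck 6 (remaining 43 kg)
13 kg → truck 6 (remaining 30 kg)
45 kg → truck 7 (remaining 105 kg)
82 kg → truck 7 (remaining 23 kg)
7 trucks × 150 kg = 1050 kg; used 807 kg; unused 243 kg.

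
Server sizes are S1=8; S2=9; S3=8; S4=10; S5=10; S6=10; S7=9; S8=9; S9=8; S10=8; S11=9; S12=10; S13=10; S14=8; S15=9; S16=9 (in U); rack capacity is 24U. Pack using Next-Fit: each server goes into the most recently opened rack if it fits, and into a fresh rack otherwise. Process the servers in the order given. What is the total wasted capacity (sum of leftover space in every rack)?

rack 1: place S1 (8U), 16U left
rack 1: place S2 (9U), 7U left
rack 2: place S3 (8U), 16U left
rack 2: place S4 (10U), 6U left
rack 3: place S5 (10U), 14U left
rack 3: place S6 (10U), 4U left
rack 4: place S7 (9U), 15U left
rack 4: place S8 (9U), 6U left
rack 5: place S9 (8U), 16U left
rack 5: place S10 (8U), 8U left
rack 6: place S11 (9U), 15U left
rack 6: place S12 (10U), 5U left
rack 7: place S13 (10U), 14U left
rack 7: place S14 (8U), 6U left
rack 8: place S15 (9U), 15U left
rack 8: place S16 (9U), 6U left
8 racks × 24U = 192U; used 144U; unused 48U.

48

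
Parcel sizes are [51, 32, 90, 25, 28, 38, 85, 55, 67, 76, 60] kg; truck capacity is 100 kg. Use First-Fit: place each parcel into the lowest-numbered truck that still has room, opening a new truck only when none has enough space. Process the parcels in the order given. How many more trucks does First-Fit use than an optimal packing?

1

First-Fit: [51,32] [90] [25,28,38] [85] [55] [67] [76] [60] → 8 trucks.
Total size 607 kg; any packing needs at least ⌈607/100⌉ = 7 trucks.
An optimal packing achieves that bound: [90] [85] [76] [67,32] [60,38] [55,28] [51,25] → 7 trucks.
Excess: 8 − 7 = 1.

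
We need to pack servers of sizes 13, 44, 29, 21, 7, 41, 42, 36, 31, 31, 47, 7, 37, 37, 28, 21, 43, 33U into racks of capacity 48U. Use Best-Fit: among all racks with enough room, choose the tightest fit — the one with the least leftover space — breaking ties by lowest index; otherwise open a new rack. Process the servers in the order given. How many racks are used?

Put 13U in rack 1; 35U remain.
Put 44U in rack 2; 4U remain.
Put 29U in rack 1; 6U remain.
Put 21U in rack 3; 27U remain.
Put 7U in rack 3; 20U remain.
Put 41U in rack 4; 7U remain.
Put 42U in rack 5; 6U remain.
Put 36U in rack 6; 12U remain.
Put 31U in rack 7; 17U remain.
Put 31U in rack 8; 17U remain.
Put 47U in rack 9; 1U remain.
Put 7U in rack 4; 0U remain.
Put 37U in rack 10; 11U remain.
Put 37U in rack 11; 11U remain.
Put 28U in rack 12; 20U remain.
Put 21U in rack 13; 27U remain.
Put 43U in rack 14; 5U remain.
Put 33U in rack 15; 15U remain.

15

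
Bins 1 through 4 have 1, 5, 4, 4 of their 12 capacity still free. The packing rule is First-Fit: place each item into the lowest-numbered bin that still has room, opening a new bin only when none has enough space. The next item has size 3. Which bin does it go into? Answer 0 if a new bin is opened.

2

Bins with room: bin 2 (5), bin 3 (4), bin 4 (4).
The first with room is bin 2.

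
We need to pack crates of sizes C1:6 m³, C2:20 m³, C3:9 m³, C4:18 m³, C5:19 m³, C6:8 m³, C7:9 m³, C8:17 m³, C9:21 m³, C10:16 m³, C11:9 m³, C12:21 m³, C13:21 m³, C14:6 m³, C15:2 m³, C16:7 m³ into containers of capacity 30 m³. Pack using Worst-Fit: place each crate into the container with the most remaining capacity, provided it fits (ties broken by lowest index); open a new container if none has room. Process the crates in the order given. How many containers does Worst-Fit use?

container 1: place C1 (6 m³), 24 m³ left
container 1: place C2 (20 m³), 4 m³ left
container 2: place C3 (9 m³), 21 m³ left
container 2: place C4 (18 m³), 3 m³ left
container 3: place C5 (19 m³), 11 m³ left
container 3: place C6 (8 m³), 3 m³ left
container 4: place C7 (9 m³), 21 m³ left
container 4: place C8 (17 m³), 4 m³ left
container 5: place C9 (21 m³), 9 m³ left
container 6: place C10 (16 m³), 14 m³ left
container 6: place C11 (9 m³), 5 m³ left
container 7: place C12 (21 m³), 9 m³ left
container 8: place C13 (21 m³), 9 m³ left
container 5: place C14 (6 m³), 3 m³ left
container 7: place C15 (2 m³), 7 m³ left
container 8: place C16 (7 m³), 2 m³ left
Final containers: [6,20] [9,18] [19,8] [9,17] [21,6] [16,9] [21,2] [21,7].

8 containers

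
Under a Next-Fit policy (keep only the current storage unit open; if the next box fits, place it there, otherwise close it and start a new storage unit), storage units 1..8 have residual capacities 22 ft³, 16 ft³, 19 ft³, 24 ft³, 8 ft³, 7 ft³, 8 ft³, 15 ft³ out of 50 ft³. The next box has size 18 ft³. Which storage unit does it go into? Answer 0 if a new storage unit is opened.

0

Next-Fit only looks at storage unit 8, which has 15 ft³ free.
18 ft³ does not fit, so a new storage unit is opened.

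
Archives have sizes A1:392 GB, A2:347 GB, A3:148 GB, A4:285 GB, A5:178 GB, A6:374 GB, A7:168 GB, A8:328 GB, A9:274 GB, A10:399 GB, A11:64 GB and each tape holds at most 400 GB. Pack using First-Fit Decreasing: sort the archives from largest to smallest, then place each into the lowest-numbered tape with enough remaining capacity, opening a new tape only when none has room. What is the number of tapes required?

Sorted descending: 399, 392, 374, 347, 328, 285, 274, 178, 168, 148, 64.
tape 1: place 399 GB, 1 GB left
tape 2: place 392 GB, 8 GB left
tape 3: place 374 GB, 26 GB left
tape 4: place 347 GB, 53 GB left
tape 5: place 328 GB, 72 GB left
tape 6: place 285 GB, 115 GB left
tape 7: place 274 GB, 126 GB left
tape 8: place 178 GB, 222 GB left
tape 8: place 168 GB, 54 GB left
tape 9: place 148 GB, 252 GB left
tape 5: place 64 GB, 8 GB left
Final tapes: [399] [392] [374] [347] [328,64] [285] [274] [178,168] [148].

9 tapes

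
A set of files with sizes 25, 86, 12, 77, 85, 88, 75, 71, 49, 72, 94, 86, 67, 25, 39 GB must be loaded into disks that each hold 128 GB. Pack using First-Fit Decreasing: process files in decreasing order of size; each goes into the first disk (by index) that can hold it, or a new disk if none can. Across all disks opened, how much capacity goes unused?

329

Sorted descending: 94, 88, 86, 86, 85, 77, 75, 72, 71, 67, 49, 39, 25, 25, 12.
94 GB → disk 1 (remaining 34 GB)
88 GB → disk 2 (remaining 40 GB)
86 GB → disk 3 (remaining 42 GB)
86 GB → disk 4 (remaining 42 GB)
85 GB → disk 5 (remaining 43 GB)
77 GB → disk 6 (remaining 51 GB)
75 GB → disk 7 (remaining 53 GB)
72 GB → disk 8 (remaining 56 GB)
71 GB → disk 9 (remaining 57 GB)
67 GB → disk 10 (remaining 61 GB)
49 GB → disk 6 (remaining 2 GB)
39 GB → disk 2 (remaining 1 GB)
25 GB → disk 1 (remaining 9 GB)
25 GB → disk 3 (remaining 17 GB)
12 GB → disk 3 (remaining 5 GB)
10 disks × 128 GB = 1280 GB; used 951 GB; unused 329 GB.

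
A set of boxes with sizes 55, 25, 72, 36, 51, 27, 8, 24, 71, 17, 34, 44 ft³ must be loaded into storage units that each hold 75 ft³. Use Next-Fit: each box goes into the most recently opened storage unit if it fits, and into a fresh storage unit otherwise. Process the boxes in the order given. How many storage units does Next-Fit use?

Put 55 ft³ in storage unit 1; 20 ft³ remain.
Put 25 ft³ in storage unit 2; 50 ft³ remain.
Put 72 ft³ in storage unit 3; 3 ft³ remain.
Put 36 ft³ in storage unit 4; 39 ft³ remain.
Put 51 ft³ in storage unit 5; 24 ft³ remain.
Put 27 ft³ in storage unit 6; 48 ft³ remain.
Put 8 ft³ in storage unit 6; 40 ft³ remain.
Put 24 ft³ in storage unit 6; 16 ft³ remain.
Put 71 ft³ in storage unit 7; 4 ft³ remain.
Put 17 ft³ in storage unit 8; 58 ft³ remain.
Put 34 ft³ in storage unit 8; 24 ft³ remain.
Put 44 ft³ in storage unit 9; 31 ft³ remain.
Final storage units: [55] [25] [72] [36] [51] [27,8,24] [71] [17,34] [44].

9 storage units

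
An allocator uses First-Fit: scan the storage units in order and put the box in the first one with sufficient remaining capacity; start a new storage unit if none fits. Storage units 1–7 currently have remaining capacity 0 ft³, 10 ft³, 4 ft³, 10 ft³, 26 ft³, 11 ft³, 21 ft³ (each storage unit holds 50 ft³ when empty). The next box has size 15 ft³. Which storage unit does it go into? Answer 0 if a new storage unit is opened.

Storage units with room: storage unit 5 (26 ft³), storage unit 7 (21 ft³).
The first with room is storage unit 5.

5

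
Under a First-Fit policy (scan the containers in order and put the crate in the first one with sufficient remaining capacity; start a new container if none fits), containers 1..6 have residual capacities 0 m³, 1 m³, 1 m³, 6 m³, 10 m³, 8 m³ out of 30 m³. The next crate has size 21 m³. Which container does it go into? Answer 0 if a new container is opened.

No container has ≥ 21 m³ free, so a new container is opened.

0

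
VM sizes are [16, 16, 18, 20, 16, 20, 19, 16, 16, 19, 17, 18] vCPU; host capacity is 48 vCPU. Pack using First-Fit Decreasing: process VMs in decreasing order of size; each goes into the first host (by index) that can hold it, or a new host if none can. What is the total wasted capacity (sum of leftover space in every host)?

77

Sorted descending: 20, 20, 19, 19, 18, 18, 17, 16, 16, 16, 16, 16.
host 1: place 20 vCPU, 28 vCPU left
host 1: place 20 vCPU, 8 vCPU left
host 2: place 19 vCPU, 29 vCPU left
host 2: place 19 vCPU, 10 vCPU left
host 3: place 18 vCPU, 30 vCPU left
host 3: place 18 vCPU, 12 vCPU left
host 4: place 17 vCPU, 31 vCPU left
host 4: place 16 vCPU, 15 vCPU left
host 5: place 16 vCPU, 32 vCPU left
host 5: place 16 vCPU, 16 vCPU left
host 5: place 16 vCPU, 0 vCPU left
host 6: place 16 vCPU, 32 vCPU left
6 hosts × 48 vCPU = 288 vCPU; used 211 vCPU; unused 77 vCPU.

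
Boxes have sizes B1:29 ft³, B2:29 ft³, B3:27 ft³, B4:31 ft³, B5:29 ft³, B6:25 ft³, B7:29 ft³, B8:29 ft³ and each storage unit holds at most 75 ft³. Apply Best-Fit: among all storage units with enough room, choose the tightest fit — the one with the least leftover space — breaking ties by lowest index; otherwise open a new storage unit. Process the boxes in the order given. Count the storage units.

4 storage units

storage unit 1: place B1 (29 ft³), 46 ft³ left
storage unit 1: place B2 (29 ft³), 17 ft³ left
storage unit 2: place B3 (27 ft³), 48 ft³ left
storage unit 2: place B4 (31 ft³), 17 ft³ left
storage unit 3: place B5 (29 ft³), 46 ft³ left
storage unit 3: place B6 (25 ft³), 21 ft³ left
storage unit 4: place B7 (29 ft³), 46 ft³ left
storage unit 4: place B8 (29 ft³), 17 ft³ left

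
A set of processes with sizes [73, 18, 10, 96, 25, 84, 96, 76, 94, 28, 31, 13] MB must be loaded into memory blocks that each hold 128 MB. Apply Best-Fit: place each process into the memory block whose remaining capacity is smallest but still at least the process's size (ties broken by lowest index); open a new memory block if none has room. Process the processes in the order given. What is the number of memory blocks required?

73 MB → memory block 1 (remaining 55 MB)
18 MB → memory block 1 (remaining 37 MB)
10 MB → memory block 1 (remaining 27 MB)
96 MB → memory block 2 (remaining 32 MB)
25 MB → memory block 1 (remaining 2 MB)
84 MB → memory block 3 (remaining 44 MB)
96 MB → memory block 4 (remaining 32 MB)
76 MB → memory block 5 (remaining 52 MB)
94 MB → memory block 6 (remaining 34 MB)
28 MB → memory block 2 (remaining 4 MB)
31 MB → memory block 4 (remaining 1 MB)
13 MB → memory block 6 (remaining 21 MB)
Final memory blocks: [73,18,10,25] [96,28] [84] [96,31] [76] [94,13].

6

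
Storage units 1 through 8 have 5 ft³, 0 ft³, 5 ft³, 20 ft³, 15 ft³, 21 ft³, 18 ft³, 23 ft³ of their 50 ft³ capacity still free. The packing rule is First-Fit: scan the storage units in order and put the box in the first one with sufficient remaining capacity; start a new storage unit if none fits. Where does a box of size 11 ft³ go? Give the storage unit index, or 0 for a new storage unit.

Storage units with room: storage unit 4 (20 ft³), storage unit 5 (15 ft³), storage unit 6 (21 ft³), storage unit 7 (18 ft³), storage unit 8 (23 ft³).
The first with room is storage unit 4.

4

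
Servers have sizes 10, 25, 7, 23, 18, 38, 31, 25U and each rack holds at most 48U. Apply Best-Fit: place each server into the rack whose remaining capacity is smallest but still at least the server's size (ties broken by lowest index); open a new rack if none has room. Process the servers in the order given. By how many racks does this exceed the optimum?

1

Best-Fit: [10,25,7] [23,18] [38] [31] [25] → 5 racks.
Total size 177U; any packing needs at least ⌈177/48⌉ = 4 racks.
An optimal packing achieves that bound: [38,10] [31,7] [25,23] [25,18] → 4 racks.
Excess: 5 − 4 = 1.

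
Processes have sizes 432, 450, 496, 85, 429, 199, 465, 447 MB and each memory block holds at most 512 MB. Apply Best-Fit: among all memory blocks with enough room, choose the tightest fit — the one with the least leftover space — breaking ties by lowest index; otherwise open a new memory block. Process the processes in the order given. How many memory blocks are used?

7

Put 432 MB in memory block 1; 80 MB remain.
Put 450 MB in memory block 2; 62 MB remain.
Put 496 MB in memory block 3; 16 MB remain.
Put 85 MB in memory block 4; 427 MB remain.
Put 429 MB in memory block 5; 83 MB remain.
Put 199 MB in memory block 4; 228 MB remain.
Put 465 MB in memory block 6; 47 MB remain.
Put 447 MB in memory block 7; 65 MB remain.
Final memory blocks: [432] [450] [496] [85,199] [429] [465] [447].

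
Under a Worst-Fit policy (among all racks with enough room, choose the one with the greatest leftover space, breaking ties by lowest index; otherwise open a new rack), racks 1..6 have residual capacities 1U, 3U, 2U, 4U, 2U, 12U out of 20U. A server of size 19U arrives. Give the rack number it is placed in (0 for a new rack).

0

No rack has ≥ 19U free, so a new rack is opened.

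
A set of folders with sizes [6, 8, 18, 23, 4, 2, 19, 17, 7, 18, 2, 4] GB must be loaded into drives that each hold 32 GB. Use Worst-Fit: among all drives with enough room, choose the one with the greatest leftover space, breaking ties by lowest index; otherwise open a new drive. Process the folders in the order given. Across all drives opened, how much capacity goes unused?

6 GB → drive 1 (remaining 26 GB)
8 GB → drive 1 (remaining 18 GB)
18 GB → drive 1 (remaining 0 GB)
23 GB → drive 2 (remaining 9 GB)
4 GB → drive 2 (remaining 5 GB)
2 GB → drive 2 (remaining 3 GB)
19 GB → drive 3 (remaining 13 GB)
17 GB → drive 4 (remaining 15 GB)
7 GB → drive 4 (remaining 8 GB)
18 GB → drive 5 (remaining 14 GB)
2 GB → drive 5 (remaining 12 GB)
4 GB → drive 3 (remaining 9 GB)
5 drives × 32 GB = 160 GB; used 128 GB; unused 32 GB.

32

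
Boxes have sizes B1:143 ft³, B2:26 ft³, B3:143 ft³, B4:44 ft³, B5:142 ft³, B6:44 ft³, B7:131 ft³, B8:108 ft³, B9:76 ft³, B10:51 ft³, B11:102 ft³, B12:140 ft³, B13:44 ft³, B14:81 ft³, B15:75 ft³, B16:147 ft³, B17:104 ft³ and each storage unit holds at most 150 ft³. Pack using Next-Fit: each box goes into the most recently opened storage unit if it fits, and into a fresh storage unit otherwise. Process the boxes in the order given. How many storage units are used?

15

Put B1 (143 ft³) in storage unit 1; 7 ft³ remain.
Put B2 (26 ft³) in storage unit 2; 124 ft³ remain.
Put B3 (143 ft³) in storage unit 3; 7 ft³ remain.
Put B4 (44 ft³) in storage unit 4; 106 ft³ remain.
Put B5 (142 ft³) in storage unit 5; 8 ft³ remain.
Put B6 (44 ft³) in storage unit 6; 106 ft³ remain.
Put B7 (131 ft³) in storage unit 7; 19 ft³ remain.
Put B8 (108 ft³) in storage unit 8; 42 ft³ remain.
Put B9 (76 ft³) in storage unit 9; 74 ft³ remain.
Put B10 (51 ft³) in storage unit 9; 23 ft³ remain.
Put B11 (102 ft³) in storage unit 10; 48 ft³ remain.
Put B12 (140 ft³) in storage unit 11; 10 ft³ remain.
Put B13 (44 ft³) in storage unit 12; 106 ft³ remain.
Put B14 (81 ft³) in storage unit 12; 25 ft³ remain.
Put B15 (75 ft³) in storage unit 13; 75 ft³ remain.
Put B16 (147 ft³) in storage unit 14; 3 ft³ remain.
Put B17 (104 ft³) in storage unit 15; 46 ft³ remain.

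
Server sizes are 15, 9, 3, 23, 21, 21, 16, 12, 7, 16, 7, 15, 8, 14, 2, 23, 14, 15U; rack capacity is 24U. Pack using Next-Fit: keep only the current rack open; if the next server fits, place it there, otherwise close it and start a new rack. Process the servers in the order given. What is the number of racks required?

15U → rack 1 (remaining 9U)
9U → rack 1 (remaining 0U)
3U → rack 2 (remaining 21U)
23U → rack 3 (remaining 1U)
21U → rack 4 (remaining 3U)
21U → rack 5 (remaining 3U)
16U → rack 6 (remaining 8U)
12U → rack 7 (remaining 12U)
7U → rack 7 (remaining 5U)
16U → rack 8 (remaining 8U)
7U → rack 8 (remaining 1U)
15U → rack 9 (remaining 9U)
8U → rack 9 (remaining 1U)
14U → rack 10 (remaining 10U)
2U → rack 10 (remaining 8U)
23U → rack 11 (remaining 1U)
14U → rack 12 (remaining 10U)
15U → rack 13 (remaining 9U)

13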